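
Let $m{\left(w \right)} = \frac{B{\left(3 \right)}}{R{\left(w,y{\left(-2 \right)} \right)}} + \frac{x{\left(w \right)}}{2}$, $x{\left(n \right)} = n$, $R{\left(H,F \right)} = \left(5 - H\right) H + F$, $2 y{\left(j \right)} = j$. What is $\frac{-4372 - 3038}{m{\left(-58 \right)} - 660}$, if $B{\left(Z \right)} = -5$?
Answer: $\frac{902785}{83943} \approx 10.755$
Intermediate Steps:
$y{\left(j \right)} = \frac{j}{2}$
$R{\left(H,F \right)} = F + H \left(5 - H\right)$ ($R{\left(H,F \right)} = H \left(5 - H\right) + F = F + H \left(5 - H\right)$)
$m{\left(w \right)} = \frac{w}{2} - \frac{5}{-1 - w^{2} + 5 w}$ ($m{\left(w \right)} = - \frac{5}{\frac{1}{2} \left(-2\right) - w^{2} + 5 w} + \frac{w}{2} = - \frac{5}{-1 - w^{2} + 5 w} + w \frac{1}{2} = - \frac{5}{-1 - w^{2} + 5 w} + \frac{w}{2} = \frac{w}{2} - \frac{5}{-1 - w^{2} + 5 w}$)
$\frac{-4372 - 3038}{m{\left(-58 \right)} - 660} = \frac{-4372 - 3038}{\left(\frac{1}{2} \left(-58\right) + \frac{5}{1 + \left(-58\right)^{2} - -290}\right) - 660} = - \frac{7410}{\left(-29 + \frac{5}{1 + 3364 + 290}\right) - 660} = - \frac{7410}{\left(-29 + \frac{5}{3655}\right) - 660} = - \frac{7410}{\left(-29 + 5 \cdot \frac{1}{3655}\right) - 660} = - \frac{7410}{\left(-29 + \frac{1}{731}\right) - 660} = - \frac{7410}{- \frac{21198}{731} - 660} = - \frac{7410}{- \frac{503658}{731}} = \left(-7410\right) \left(- \frac{731}{503658}\right) = \frac{902785}{83943}$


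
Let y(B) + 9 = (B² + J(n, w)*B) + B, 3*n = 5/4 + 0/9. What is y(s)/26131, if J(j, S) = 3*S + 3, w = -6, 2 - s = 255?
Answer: 67542/26131 ≈ 2.5847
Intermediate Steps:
n = 5/12 (n = (5/4 + 0/9)/3 = (5*(¼) + 0*(⅑))/3 = (5/4 + 0)/3 = (⅓)*(5/4) = 5/12 ≈ 0.41667)
s = -253 (s = 2 - 1*255 = 2 - 255 = -253)
J(j, S) = 3 + 3*S
y(B) = -9 + B² - 14*B (y(B) = -9 + ((B² + (3 + 3*(-6))*B) + B) = -9 + ((B² + (3 - 18)*B) + B) = -9 + ((B² - 15*B) + B) = -9 + (B² - 14*B) = -9 + B² - 14*B)
y(s)/26131 = (-9 + (-253)² - 14*(-253))/26131 = (-9 + 64009 + 3542)*(1/26131) = 67542*(1/26131) = 67542/26131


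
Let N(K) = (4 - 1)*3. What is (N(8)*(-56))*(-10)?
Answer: 5040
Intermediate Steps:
N(K) = 9 (N(K) = 3*3 = 9)
(N(8)*(-56))*(-10) = (9*(-56))*(-10) = -504*(-10) = 5040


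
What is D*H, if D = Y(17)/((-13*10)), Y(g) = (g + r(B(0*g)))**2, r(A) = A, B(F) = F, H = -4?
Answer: 578/65 ≈ 8.8923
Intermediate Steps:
Y(g) = g**2 (Y(g) = (g + 0*g)**2 = (g + 0)**2 = g**2)
D = -289/130 (D = 17**2/((-13*10)) = 289/(-130) = 289*(-1/130) = -289/130 ≈ -2.2231)
D*H = -289/130*(-4) = 578/65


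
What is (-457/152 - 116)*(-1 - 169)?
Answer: 1537565/76 ≈ 20231.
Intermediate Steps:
(-457/152 - 116)*(-1 - 169) = (-457*1/152 - 116)*(-170) = (-457/152 - 116)*(-170) = -18089/152*(-170) = 1537565/76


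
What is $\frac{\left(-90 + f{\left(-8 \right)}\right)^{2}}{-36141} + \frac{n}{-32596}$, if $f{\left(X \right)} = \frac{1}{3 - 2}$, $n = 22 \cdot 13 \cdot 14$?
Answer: $- \frac{100725370}{294513009} \approx -0.34201$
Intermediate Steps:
$n = 4004$ ($n = 286 \cdot 14 = 4004$)
$f{\left(X \right)} = 1$ ($f{\left(X \right)} = 1^{-1} = 1$)
$\frac{\left(-90 + f{\left(-8 \right)}\right)^{2}}{-36141} + \frac{n}{-32596} = \frac{\left(-90 + 1\right)^{2}}{-36141} + \frac{4004}{-32596} = \left(-89\right)^{2} \left(- \frac{1}{36141}\right) + 4004 \left(- \frac{1}{32596}\right) = 7921 \left(- \frac{1}{36141}\right) - \frac{1001}{8149} = - \frac{7921}{36141} - \frac{1001}{8149} = - \frac{100725370}{294513009}$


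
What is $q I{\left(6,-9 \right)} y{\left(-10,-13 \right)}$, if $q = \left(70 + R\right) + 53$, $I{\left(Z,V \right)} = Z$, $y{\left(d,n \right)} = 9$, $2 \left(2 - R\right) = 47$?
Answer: $5481$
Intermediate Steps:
$R = - \frac{43}{2}$ ($R = 2 - \frac{47}{2} = - \frac{43}{2} \approx -21.5$)
$q = \frac{203}{2}$ ($q = \left(70 - \frac{43}{2}\right) + 53 = \frac{97}{2} + 53 = \frac{203}{2} \approx 101.5$)
$q I{\left(6,-9 \right)} y{\left(-10,-13 \right)} = \frac{203}{2} \cdot 6 \cdot 9 = 609 \cdot 9 = 5481$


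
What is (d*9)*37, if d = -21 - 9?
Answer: -9990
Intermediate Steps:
d = -30
(d*9)*37 = -30*9*37 = -270*37 = -9990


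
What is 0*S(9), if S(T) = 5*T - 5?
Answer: 0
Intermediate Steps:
S(T) = -5 + 5*T
0*S(9) = 0*(-5 + 5*9) = 0*(-5 + 45) = 0*40 = 0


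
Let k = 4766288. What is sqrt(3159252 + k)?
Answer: 2*sqrt(1981385) ≈ 2815.2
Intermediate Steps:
sqrt(3159252 + k) = sqrt(3159252 + 4766288) = sqrt(7925540) = 2*sqrt(1981385)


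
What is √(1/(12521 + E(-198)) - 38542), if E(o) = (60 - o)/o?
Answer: I*√263153864214442/82630 ≈ 196.32*I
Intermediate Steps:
E(o) = (60 - o)/o
√(1/(12521 + E(-198)) - 38542) = √(1/(12521 + (60 - 1*(-198))/(-198)) - 38542) = √(1/(12521 - (60 + 198)/198) - 38542) = √(1/(12521 - 1/198*258) - 38542) = √(1/(12521 - 43/33) - 38542) = √(1/(413150/33) - 38542) = √(33/413150 - 38542) = √(-15923627267/413150) = I*√263153864214442/82630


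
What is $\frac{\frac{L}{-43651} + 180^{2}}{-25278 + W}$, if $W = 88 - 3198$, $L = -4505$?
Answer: $- \frac{1414296905}{1239164588} \approx -1.1413$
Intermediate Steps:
$W = -3110$ ($W = 88 - 3198 = -3110$)
$\frac{\frac{L}{-43651} + 180^{2}}{-25278 + W} = \frac{- \frac{4505}{-43651} + 180^{2}}{-25278 - 3110} = \frac{\left(-4505\right) \left(- \frac{1}{43651}\right) + 32400}{-28388} = \left(\frac{4505}{43651} + 32400\right) \left(- \frac{1}{28388}\right) = \frac{1414296905}{43651} \left(- \frac{1}{28388}\right) = - \frac{1414296905}{1239164588}$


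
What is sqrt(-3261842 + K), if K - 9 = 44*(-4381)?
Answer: I*sqrt(3454597) ≈ 1858.7*I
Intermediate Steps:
K = -192755 (K = 9 + 44*(-4381) = 9 - 192764 = -192755)
sqrt(-3261842 + K) = sqrt(-3261842 - 192755) = sqrt(-3454597) = I*sqrt(3454597)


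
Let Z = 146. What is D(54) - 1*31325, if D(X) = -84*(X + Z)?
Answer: -48125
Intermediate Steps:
D(X) = -12264 - 84*X (D(X) = -84*(X + 146) = -84*(146 + X) = -12264 - 84*X)
D(54) - 1*31325 = (-12264 - 84*54) - 1*31325 = (-12264 - 4536) - 31325 = -16800 - 31325 = -48125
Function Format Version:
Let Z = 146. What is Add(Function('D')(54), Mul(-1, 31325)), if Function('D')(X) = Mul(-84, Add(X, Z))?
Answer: -48125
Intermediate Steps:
Function('D')(X) = Add(-12264, Mul(-84, X)) (Function('D')(X) = Mul(-84, Add(X, 146)) = Mul(-84, Add(146, X)) = Add(-12264, Mul(-84, X)))
Add(Function('D')(54), Mul(-1, 31325)) = Add(Add(-12264, Mul(-84, 54)), Mul(-1, 31325)) = Add(Add(-12264, -4536), -31325) = Add(-16800, -31325) = -48125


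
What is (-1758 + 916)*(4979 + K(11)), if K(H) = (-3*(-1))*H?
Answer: -4220104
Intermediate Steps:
K(H) = 3*H
(-1758 + 916)*(4979 + K(11)) = (-1758 + 916)*(4979 + 3*11) = -842*(4979 + 33) = -842*5012 = -4220104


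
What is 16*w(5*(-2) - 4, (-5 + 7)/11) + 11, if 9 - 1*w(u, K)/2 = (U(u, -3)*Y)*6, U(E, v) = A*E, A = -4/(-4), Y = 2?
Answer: 5675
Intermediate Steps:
A = 1 (A = -4*(-1/4) = 1)
U(E, v) = E (U(E, v) = 1*E = E)
w(u, K) = 18 - 24*u (w(u, K) = 18 - 2*u*2*6 = 18 - 2*2*u*6 = 18 - 24*u)
16*w(5*(-2) - 4, (-5 + 7)/11) + 11 = 16*(18 - 24*(5*(-2) - 4)) + 11 = 16*(18 - 24*(-10 - 4)) + 11 = 16*(18 - 24*(-14)) + 11 = 16*(18 + 336) + 11 = 16*354 + 11 = 5664 + 11 = 5675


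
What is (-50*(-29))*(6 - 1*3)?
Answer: 4350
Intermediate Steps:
(-50*(-29))*(6 - 1*3) = 1450*(6 - 3) = 1450*3 = 4350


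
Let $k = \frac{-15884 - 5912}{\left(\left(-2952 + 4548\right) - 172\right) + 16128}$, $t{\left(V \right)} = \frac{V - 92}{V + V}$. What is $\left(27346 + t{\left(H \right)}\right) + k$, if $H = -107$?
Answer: $\frac{12839238099}{469516} \approx 27346.0$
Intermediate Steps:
$t{\left(V \right)} = \frac{-92 + V}{2 V}$
$k = - \frac{5449}{4388}$ ($k = - \frac{21796}{\left(1596 - 172\right) + 16128} = - \frac{21796}{1424 + 16128} = - \frac{21796}{17552} = \left(-21796\right) \frac{1}{17552} = - \frac{5449}{4388} \approx -1.2418$)
$\left(27346 + t{\left(H \right)}\right) + k = \left(27346 + \frac{-92 - 107}{2 \left(-107\right)}\right) - \frac{5449}{4388} = \left(27346 + \frac{1}{2} \left(- \frac{1}{107}\right) \left(-199\right)\right) - \frac{5449}{4388} = \left(27346 + \frac{199}{214}\right) - \frac{5449}{4388} = \frac{5852243}{214} - \frac{5449}{4388} = \frac{12839238099}{469516}$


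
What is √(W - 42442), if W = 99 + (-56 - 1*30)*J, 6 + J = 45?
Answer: I*√45697 ≈ 213.77*I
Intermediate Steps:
J = 39 (J = -6 + 45 = 39)
W = -3255 (W = 99 + (-56 - 1*30)*39 = 99 + (-56 - 30)*39 = 99 - 86*39 = 99 - 3354 = -3255)
√(W - 42442) = √(-3255 - 42442) = √(-45697) = I*√45697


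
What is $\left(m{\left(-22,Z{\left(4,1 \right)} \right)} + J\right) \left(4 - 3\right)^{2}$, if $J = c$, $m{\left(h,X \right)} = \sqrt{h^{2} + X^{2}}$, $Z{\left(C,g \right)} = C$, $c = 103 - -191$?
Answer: $294 + 10 \sqrt{5} \approx 316.36$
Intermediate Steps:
$c = 294$ ($c = 103 + 191 = 294$)
$m{\left(h,X \right)} = \sqrt{X^{2} + h^{2}}$
$J = 294$
$\left(m{\left(-22,Z{\left(4,1 \right)} \right)} + J\right) \left(4 - 3\right)^{2} = \left(\sqrt{4^{2} + \left(-22\right)^{2}} + 294\right) \left(4 - 3\right)^{2} = \left(\sqrt{16 + 484} + 294\right) 1^{2} = \left(\sqrt{500} + 294\right) 1 = \left(10 \sqrt{5} + 294\right) 1 = \left(294 + 10 \sqrt{5}\right) 1 = 294 + 10 \sqrt{5}$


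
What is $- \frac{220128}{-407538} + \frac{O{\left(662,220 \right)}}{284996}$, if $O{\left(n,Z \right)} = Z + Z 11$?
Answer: $\frac{2658812492}{4839445827} \approx 0.5494$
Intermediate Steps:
$O{\left(n,Z \right)} = 12 Z$ ($O{\left(n,Z \right)} = Z + 11 Z = 12 Z$)
$- \frac{220128}{-407538} + \frac{O{\left(662,220 \right)}}{284996} = - \frac{220128}{-407538} + \frac{12 \cdot 220}{284996} = \left(-220128\right) \left(- \frac{1}{407538}\right) + 2640 \cdot \frac{1}{284996} = \frac{36688}{67923} + \frac{660}{71249} = \frac{2658812492}{4839445827}$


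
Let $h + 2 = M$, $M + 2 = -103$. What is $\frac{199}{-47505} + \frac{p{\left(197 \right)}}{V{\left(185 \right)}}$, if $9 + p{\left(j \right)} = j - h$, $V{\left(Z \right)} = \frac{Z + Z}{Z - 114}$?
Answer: $\frac{198983719}{3515370} \approx 56.604$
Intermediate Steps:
$M = -105$ ($M = -2 - 103 = -105$)
$h = -107$ ($h = -2 - 105 = -107$)
$V{\left(Z \right)} = \frac{2 Z}{-114 + Z}$
$p{\left(j \right)} = 98 + j$ ($p{\left(j \right)} = -9 + \left(j - -107\right) = -9 + \left(j + 107\right) = -9 + \left(107 + j\right) = 98 + j$)
$\frac{199}{-47505} + \frac{p{\left(197 \right)}}{V{\left(185 \right)}} = \frac{199}{-47505} + \frac{98 + 197}{2 \cdot 185 \frac{1}{-114 + 185}} = 199 \left(- \frac{1}{47505}\right) + \frac{295}{2 \cdot 185 \cdot \frac{1}{71}} = - \frac{199}{47505} + \frac{295}{2 \cdot 185 \cdot \frac{1}{71}} = - \frac{199}{47505} + \frac{295}{\frac{370}{71}} = - \frac{199}{47505} + 295 \cdot \frac{71}{370} = - \frac{199}{47505} + \frac{4189}{74} = \frac{198983719}{3515370}$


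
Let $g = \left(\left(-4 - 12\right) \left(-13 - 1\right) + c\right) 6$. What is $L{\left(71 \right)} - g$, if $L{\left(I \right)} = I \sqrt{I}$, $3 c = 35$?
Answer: $-1414 + 71 \sqrt{71} \approx -815.74$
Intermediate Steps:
$c = \frac{35}{3}$ ($c = \frac{1}{3} \cdot 35 = \frac{35}{3} \approx 11.667$)
$L{\left(I \right)} = I^{\frac{3}{2}}$
$g = 1414$ ($g = \left(\left(-4 - 12\right) \left(-13 - 1\right) + \frac{35}{3}\right) 6 = \left(\left(-16\right) \left(-14\right) + \frac{35}{3}\right) 6 = \left(224 + \frac{35}{3}\right) 6 = \frac{707}{3} \cdot 6 = 1414$)
$L{\left(71 \right)} - g = 71^{\frac{3}{2}} - 1414 = 71 \sqrt{71} - 1414 = -1414 + 71 \sqrt{71}$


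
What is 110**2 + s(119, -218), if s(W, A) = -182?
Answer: 11918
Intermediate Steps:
110**2 + s(119, -218) = 110**2 - 182 = 12100 - 182 = 11918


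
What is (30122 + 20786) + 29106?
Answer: 80014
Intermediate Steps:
(30122 + 20786) + 29106 = 50908 + 29106 = 80014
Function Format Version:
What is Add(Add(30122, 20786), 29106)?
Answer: 80014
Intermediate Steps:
Add(Add(30122, 20786), 29106) = Add(50908, 29106) = 80014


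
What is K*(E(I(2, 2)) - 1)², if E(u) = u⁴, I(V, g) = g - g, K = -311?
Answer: -311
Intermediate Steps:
I(V, g) = 0
K*(E(I(2, 2)) - 1)² = -311*(0⁴ - 1)² = -311*(0 - 1)² = -311*(-1)² = -311*1 = -311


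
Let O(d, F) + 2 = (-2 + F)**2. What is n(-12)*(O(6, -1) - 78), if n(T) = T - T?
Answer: 0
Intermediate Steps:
n(T) = 0
O(d, F) = -2 + (-2 + F)**2
n(-12)*(O(6, -1) - 78) = 0*((-2 + (-2 - 1)**2) - 78) = 0*((-2 + (-3)**2) - 78) = 0*((-2 + 9) - 78) = 0*(7 - 78) = 0*(-71) = 0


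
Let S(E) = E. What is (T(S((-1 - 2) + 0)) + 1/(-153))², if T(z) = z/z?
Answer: 23104/23409 ≈ 0.98697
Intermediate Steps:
T(z) = 1
(T(S((-1 - 2) + 0)) + 1/(-153))² = (1 + 1/(-153))² = (1 - 1/153)² = (152/153)² = 23104/23409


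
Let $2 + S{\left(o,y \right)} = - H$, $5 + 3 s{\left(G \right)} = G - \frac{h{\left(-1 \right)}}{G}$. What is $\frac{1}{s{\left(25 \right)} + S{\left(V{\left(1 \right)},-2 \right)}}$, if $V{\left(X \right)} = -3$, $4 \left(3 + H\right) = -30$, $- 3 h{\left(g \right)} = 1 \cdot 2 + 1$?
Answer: $\frac{50}{759} \approx 0.065876$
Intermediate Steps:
$h{\left(g \right)} = -1$ ($h{\left(g \right)} = - \frac{1 \cdot 2 + 1}{3} = - \frac{2 + 1}{3} = \left(- \frac{1}{3}\right) 3 = -1$)
$H = - \frac{21}{2}$ ($H = -3 + \frac{1}{4} \left(-30\right) = -3 - \frac{15}{2} = - \frac{21}{2} \approx -10.5$)
$s{\left(G \right)} = - \frac{5}{3} + \frac{G}{3} + \frac{1}{3 G}$ ($s{\left(G \right)} = - \frac{5}{3} + \frac{G - - \frac{1}{G}}{3} = - \frac{5}{3} + \frac{G + \frac{1}{G}}{3} = - \frac{5}{3} + \left(\frac{G}{3} + \frac{1}{3 G}\right) = - \frac{5}{3} + \frac{G}{3} + \frac{1}{3 G}$)
$S{\left(o,y \right)} = \frac{17}{2}$ ($S{\left(o,y \right)} = -2 - - \frac{21}{2} = -2 + \frac{21}{2} = \frac{17}{2}$)
$\frac{1}{s{\left(25 \right)} + S{\left(V{\left(1 \right)},-2 \right)}} = \frac{1}{\frac{1 + 25 \left(-5 + 25\right)}{3 \cdot 25} + \frac{17}{2}} = \frac{1}{\frac{1}{3} \cdot \frac{1}{25} \left(1 + 25 \cdot 20\right) + \frac{17}{2}} = \frac{1}{\frac{1}{3} \cdot \frac{1}{25} \left(1 + 500\right) + \frac{17}{2}} = \frac{1}{\frac{1}{3} \cdot \frac{1}{25} \cdot 501 + \frac{17}{2}} = \frac{1}{\frac{167}{25} + \frac{17}{2}} = \frac{1}{\frac{759}{50}} = \frac{50}{759}$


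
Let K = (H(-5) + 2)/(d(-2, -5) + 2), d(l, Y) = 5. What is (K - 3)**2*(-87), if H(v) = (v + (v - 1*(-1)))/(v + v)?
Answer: -2850207/4900 ≈ -581.67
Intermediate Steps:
H(v) = (1 + 2*v)/(2*v) (H(v) = (v + (v + 1))/((2*v)) = (v + (1 + v))*(1/(2*v)) = (1 + 2*v)*(1/(2*v)) = (1 + 2*v)/(2*v))
K = 29/70 (K = ((1/2 - 5)/(-5) + 2)/(5 + 2) = (-1/5*(-9/2) + 2)/7 = (9/10 + 2)*(1/7) = (29/10)*(1/7) = 29/70 ≈ 0.41429)
(K - 3)**2*(-87) = (29/70 - 3)**2*(-87) = (-181/70)**2*(-87) = (32761/4900)*(-87) = -2850207/4900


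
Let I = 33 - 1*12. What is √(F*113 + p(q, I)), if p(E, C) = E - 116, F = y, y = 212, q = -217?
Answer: √23623 ≈ 153.70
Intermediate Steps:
I = 21 (I = 33 - 12 = 21)
F = 212
p(E, C) = -116 + E
√(F*113 + p(q, I)) = √(212*113 + (-116 - 217)) = √(23956 - 333) = √23623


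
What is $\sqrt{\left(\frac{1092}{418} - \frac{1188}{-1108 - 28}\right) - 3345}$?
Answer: $\frac{i \sqrt{2942999327037}}{29678} \approx 57.804 i$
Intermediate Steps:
$\sqrt{\left(\frac{1092}{418} - \frac{1188}{-1108 - 28}\right) - 3345} = \sqrt{\left(1092 \cdot \frac{1}{418} - \frac{1188}{-1108 - 28}\right) - 3345} = \sqrt{\left(\frac{546}{209} - \frac{1188}{-1136}\right) - 3345} = \sqrt{\left(\frac{546}{209} - - \frac{297}{284}\right) - 3345} = \sqrt{\left(\frac{546}{209} + \frac{297}{284}\right) - 3345} = \sqrt{\frac{217137}{59356} - 3345} = \sqrt{- \frac{198328683}{59356}} = \frac{i \sqrt{2942999327037}}{29678}$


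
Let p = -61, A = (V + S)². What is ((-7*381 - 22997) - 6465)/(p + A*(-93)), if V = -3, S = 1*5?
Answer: 32129/433 ≈ 74.201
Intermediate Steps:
S = 5
A = 4 (A = (-3 + 5)² = 2² = 4)
((-7*381 - 22997) - 6465)/(p + A*(-93)) = ((-7*381 - 22997) - 6465)/(-61 + 4*(-93)) = ((-2667 - 22997) - 6465)/(-61 - 372) = (-25664 - 6465)/(-433) = -32129*(-1/433) = 32129/433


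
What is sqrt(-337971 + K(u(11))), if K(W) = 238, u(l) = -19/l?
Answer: I*sqrt(337733) ≈ 581.15*I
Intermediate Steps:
sqrt(-337971 + K(u(11))) = sqrt(-337971 + 238) = sqrt(-337733) = I*sqrt(337733)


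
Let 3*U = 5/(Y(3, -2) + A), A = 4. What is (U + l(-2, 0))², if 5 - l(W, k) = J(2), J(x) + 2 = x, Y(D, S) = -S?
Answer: 9025/324 ≈ 27.855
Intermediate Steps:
J(x) = -2 + x
l(W, k) = 5 (l(W, k) = 5 - (-2 + 2) = 5 - 1*0 = 5 + 0 = 5)
U = 5/18 (U = (5/(-1*(-2) + 4))/3 = (5/(2 + 4))/3 = (5/6)/3 = ((⅙)*5)/3 = (⅓)*(⅚) = 5/18 ≈ 0.27778)
(U + l(-2, 0))² = (5/18 + 5)² = (95/18)² = 9025/324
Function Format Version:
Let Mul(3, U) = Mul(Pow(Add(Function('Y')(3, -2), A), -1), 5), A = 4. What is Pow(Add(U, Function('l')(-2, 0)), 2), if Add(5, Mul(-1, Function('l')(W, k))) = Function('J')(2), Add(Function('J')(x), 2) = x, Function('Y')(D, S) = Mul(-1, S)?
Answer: Rational(9025, 324) ≈ 27.855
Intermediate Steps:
Function('J')(x) = Add(-2, x)
Function('l')(W, k) = 5 (Function('l')(W, k) = Add(5, Mul(-1, Add(-2, 2))) = Add(5, Mul(-1, 0)) = Add(5, 0) = 5)
U = Rational(5, 18) (U = Mul(Rational(1, 3), Mul(Pow(Add(Mul(-1, -2), 4), -1), 5)) = Mul(Rational(1, 3), Mul(Pow(Add(2, 4), -1), 5)) = Mul(Rational(1, 3), Mul(Pow(6, -1), 5)) = Mul(Rational(1, 3), Mul(Rational(1, 6), 5)) = Mul(Rational(1, 3), Rational(5, 6)) = Rational(5, 18) ≈ 0.27778)
Pow(Add(U, Function('l')(-2, 0)), 2) = Pow(Add(Rational(5, 18), 5), 2) = Pow(Rational(95, 18), 2) = Rational(9025, 324)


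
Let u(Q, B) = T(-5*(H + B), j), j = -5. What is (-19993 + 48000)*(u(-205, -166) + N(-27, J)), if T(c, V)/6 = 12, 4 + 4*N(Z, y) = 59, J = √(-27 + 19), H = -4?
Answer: 9606401/4 ≈ 2.4016e+6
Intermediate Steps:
J = 2*I*√2 (J = √(-8) = 2*I*√2 ≈ 2.8284*I)
N(Z, y) = 55/4 (N(Z, y) = -1 + (¼)*59 = -1 + 59/4 = 55/4)
T(c, V) = 72 (T(c, V) = 6*12 = 72)
u(Q, B) = 72
(-19993 + 48000)*(u(-205, -166) + N(-27, J)) = (-19993 + 48000)*(72 + 55/4) = 28007*(343/4) = 9606401/4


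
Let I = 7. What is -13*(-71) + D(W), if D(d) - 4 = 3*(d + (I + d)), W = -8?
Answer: 900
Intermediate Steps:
D(d) = 25 + 6*d (D(d) = 4 + 3*(d + (7 + d)) = 4 + 3*(7 + 2*d) = 4 + (21 + 6*d) = 25 + 6*d)
-13*(-71) + D(W) = -13*(-71) + (25 + 6*(-8)) = 923 + (25 - 48) = 923 - 23 = 900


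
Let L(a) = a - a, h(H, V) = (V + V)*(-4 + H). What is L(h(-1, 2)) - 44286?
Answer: -44286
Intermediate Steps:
h(H, V) = 2*V*(-4 + H) (h(H, V) = (2*V)*(-4 + H) = 2*V*(-4 + H))
L(a) = 0
L(h(-1, 2)) - 44286 = 0 - 44286 = -44286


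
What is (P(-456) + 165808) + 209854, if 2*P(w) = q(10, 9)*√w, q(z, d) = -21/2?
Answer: 375662 - 21*I*√114/2 ≈ 3.7566e+5 - 112.11*I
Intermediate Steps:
q(z, d) = -21/2 (q(z, d) = -21*½ = -21/2)
P(w) = -21*√w/4 (P(w) = (-21*√w/2)/2 = -21*√w/4)
(P(-456) + 165808) + 209854 = (-21*I*√114/2 + 165808) + 209854 = (165808 - 21*I*√114/2) + 209854 = 375662 - 21*I*√114/2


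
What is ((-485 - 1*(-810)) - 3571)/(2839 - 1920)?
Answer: -3246/919 ≈ -3.5321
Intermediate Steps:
((-485 - 1*(-810)) - 3571)/(2839 - 1920) = ((-485 + 810) - 3571)/919 = (325 - 3571)*(1/919) = -3246*1/919 = -3246/919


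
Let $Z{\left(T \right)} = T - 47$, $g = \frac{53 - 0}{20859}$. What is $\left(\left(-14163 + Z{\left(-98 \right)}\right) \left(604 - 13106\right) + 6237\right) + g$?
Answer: $\frac{3731359148780}{20859} \approx 1.7888 \cdot 10^{8}$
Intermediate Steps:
$g = \frac{53}{20859}$ ($g = \left(53 + 0\right) \frac{1}{20859} = 53 \cdot \frac{1}{20859} = \frac{53}{20859} \approx 0.0025409$)
$Z{\left(T \right)} = -47 + T$ ($Z{\left(T \right)} = T - 47 = -47 + T$)
$\left(\left(-14163 + Z{\left(-98 \right)}\right) \left(604 - 13106\right) + 6237\right) + g = \left(\left(-14163 - 145\right) \left(604 - 13106\right) + 6237\right) + \frac{53}{20859} = \left(\left(-14163 - 145\right) \left(-12502\right) + 6237\right) + \frac{53}{20859} = \left(\left(-14308\right) \left(-12502\right) + 6237\right) + \frac{53}{20859} = \left(178878616 + 6237\right) + \frac{53}{20859} = 178884853 + \frac{53}{20859} = \frac{3731359148780}{20859}$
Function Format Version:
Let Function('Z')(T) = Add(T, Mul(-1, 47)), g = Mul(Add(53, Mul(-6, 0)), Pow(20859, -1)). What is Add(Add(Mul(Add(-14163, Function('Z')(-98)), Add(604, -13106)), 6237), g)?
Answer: Rational(3731359148780, 20859) ≈ 1.7888e+8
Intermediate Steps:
g = Rational(53, 20859) (g = Mul(Add(53, 0), Rational(1, 20859)) = Mul(53, Rational(1, 20859)) = Rational(53, 20859) ≈ 0.0025409)
Function('Z')(T) = Add(-47, T) (Function('Z')(T) = Add(T, -47) = Add(-47, T))
Add(Add(Mul(Add(-14163, Function('Z')(-98)), Add(604, -13106)), 6237), g) = Add(Add(Mul(Add(-14163, Add(-47, -98)), Add(604, -13106)), 6237), Rational(53, 20859)) = Add(Add(Mul(Add(-14163, -145), -12502), 6237), Rational(53, 20859)) = Add(Add(Mul(-14308, -12502), 6237), Rational(53, 20859)) = Add(Add(178878616, 6237), Rational(53, 20859)) = Add(178884853, Rational(53, 20859)) = Rational(3731359148780, 20859)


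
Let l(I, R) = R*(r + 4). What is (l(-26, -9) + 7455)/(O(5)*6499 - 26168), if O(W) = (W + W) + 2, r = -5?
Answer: 1866/12955 ≈ 0.14404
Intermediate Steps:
O(W) = 2 + 2*W (O(W) = 2*W + 2 = 2 + 2*W)
l(I, R) = -R (l(I, R) = R*(-5 + 4) = R*(-1) = -R)
(l(-26, -9) + 7455)/(O(5)*6499 - 26168) = (-1*(-9) + 7455)/((2 + 2*5)*6499 - 26168) = (9 + 7455)/((2 + 10)*6499 - 26168) = 7464/(12*6499 - 26168) = 7464/(77988 - 26168) = 7464/51820 = 7464*(1/51820) = 1866/12955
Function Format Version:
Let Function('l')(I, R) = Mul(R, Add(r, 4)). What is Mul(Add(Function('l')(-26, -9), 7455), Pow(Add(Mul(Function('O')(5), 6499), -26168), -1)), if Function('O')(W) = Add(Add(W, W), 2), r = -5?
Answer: Rational(1866, 12955) ≈ 0.14404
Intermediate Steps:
Function('O')(W) = Add(2, Mul(2, W)) (Function('O')(W) = Add(Mul(2, W), 2) = Add(2, Mul(2, W)))
Function('l')(I, R) = Mul(-1, R) (Function('l')(I, R) = Mul(R, Add(-5, 4)) = Mul(R, -1) = Mul(-1, R))
Mul(Add(Function('l')(-26, -9), 7455), Pow(Add(Mul(Function('O')(5), 6499), -26168), -1)) = Mul(Add(Mul(-1, -9), 7455), Pow(Add(Mul(Add(2, Mul(2, 5)), 6499), -26168), -1)) = Mul(Add(9, 7455), Pow(Add(Mul(Add(2, 10), 6499), -26168), -1)) = Mul(7464, Pow(Add(Mul(12, 6499), -26168), -1)) = Mul(7464, Pow(Add(77988, -26168), -1)) = Mul(7464, Pow(51820, -1)) = Mul(7464, Rational(1, 51820)) = Rational(1866, 12955)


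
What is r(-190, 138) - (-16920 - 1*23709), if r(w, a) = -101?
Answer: 40528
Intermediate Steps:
r(-190, 138) - (-16920 - 1*23709) = -101 - (-16920 - 1*23709) = -101 - (-16920 - 23709) = -101 - 1*(-40629) = -101 + 40629 = 40528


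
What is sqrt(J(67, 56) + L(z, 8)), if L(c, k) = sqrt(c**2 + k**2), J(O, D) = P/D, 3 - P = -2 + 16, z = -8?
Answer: sqrt(-154 + 6272*sqrt(2))/28 ≈ 3.3343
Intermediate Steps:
P = -11 (P = 3 - (-2 + 16) = 3 - 1*14 = 3 - 14 = -11)
J(O, D) = -11/D
sqrt(J(67, 56) + L(z, 8)) = sqrt(-11/56 + sqrt((-8)**2 + 8**2)) = sqrt(-11*1/56 + sqrt(64 + 64)) = sqrt(-11/56 + sqrt(128)) = sqrt(-11/56 + 8*sqrt(2))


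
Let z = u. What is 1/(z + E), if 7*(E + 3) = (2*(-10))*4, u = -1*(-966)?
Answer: 7/6661 ≈ 0.0010509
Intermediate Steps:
u = 966
z = 966
E = -101/7 (E = -3 + ((2*(-10))*4)/7 = -3 + (-20*4)/7 = -3 + (⅐)*(-80) = -3 - 80/7 = -101/7 ≈ -14.429)
1/(z + E) = 1/(966 - 101/7) = 1/(6661/7) = 7/6661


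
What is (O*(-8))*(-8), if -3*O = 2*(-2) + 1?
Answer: 64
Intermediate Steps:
O = 1 (O = -(2*(-2) + 1)/3 = -(-4 + 1)/3 = -⅓*(-3) = 1)
(O*(-8))*(-8) = (1*(-8))*(-8) = -8*(-8) = 64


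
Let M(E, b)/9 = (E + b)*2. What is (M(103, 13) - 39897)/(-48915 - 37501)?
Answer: 37809/86416 ≈ 0.43752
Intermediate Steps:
M(E, b) = 18*E + 18*b (M(E, b) = 9*((E + b)*2) = 9*(2*E + 2*b) = 18*E + 18*b)
(M(103, 13) - 39897)/(-48915 - 37501) = ((18*103 + 18*13) - 39897)/(-48915 - 37501) = ((1854 + 234) - 39897)/(-86416) = (2088 - 39897)*(-1/86416) = -37809*(-1/86416) = 37809/86416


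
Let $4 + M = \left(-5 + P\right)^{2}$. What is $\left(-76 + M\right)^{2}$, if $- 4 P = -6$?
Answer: $\frac{73441}{16} \approx 4590.1$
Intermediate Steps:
$P = \frac{3}{2}$ ($P = \left(- \frac{1}{4}\right) \left(-6\right) = \frac{3}{2} \approx 1.5$)
$M = \frac{33}{4}$ ($M = -4 + \left(-5 + \frac{3}{2}\right)^{2} = -4 + \left(- \frac{7}{2}\right)^{2} = -4 + \frac{49}{4} = \frac{33}{4} \approx 8.25$)
$\left(-76 + M\right)^{2} = \left(-76 + \frac{33}{4}\right)^{2} = \left(- \frac{271}{4}\right)^{2} = \frac{73441}{16}$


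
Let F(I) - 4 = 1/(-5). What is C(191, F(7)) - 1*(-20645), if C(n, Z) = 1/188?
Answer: 3881261/188 ≈ 20645.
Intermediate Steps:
F(I) = 19/5 (F(I) = 4 + 1/(-5) = 4 - ⅕ = 19/5)
C(n, Z) = 1/188
C(191, F(7)) - 1*(-20645) = 1/188 - 1*(-20645) = 1/188 + 20645 = 3881261/188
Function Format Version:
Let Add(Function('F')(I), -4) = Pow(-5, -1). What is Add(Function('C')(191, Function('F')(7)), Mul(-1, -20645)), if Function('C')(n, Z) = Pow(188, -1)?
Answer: Rational(3881261, 188) ≈ 20645.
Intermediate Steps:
Function('F')(I) = Rational(19, 5) (Function('F')(I) = Add(4, Pow(-5, -1)) = Add(4, Rational(-1, 5)) = Rational(19, 5))
Function('C')(n, Z) = Rational(1, 188)
Add(Function('C')(191, Function('F')(7)), Mul(-1, -20645)) = Add(Rational(1, 188), Mul(-1, -20645)) = Add(Rational(1, 188), 20645) = Rational(3881261, 188)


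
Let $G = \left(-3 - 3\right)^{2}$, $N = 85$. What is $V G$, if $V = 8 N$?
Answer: $24480$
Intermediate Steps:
$G = 36$ ($G = \left(-6\right)^{2} = 36$)
$V = 680$ ($V = 8 \cdot 85 = 680$)
$V G = 680 \cdot 36 = 24480$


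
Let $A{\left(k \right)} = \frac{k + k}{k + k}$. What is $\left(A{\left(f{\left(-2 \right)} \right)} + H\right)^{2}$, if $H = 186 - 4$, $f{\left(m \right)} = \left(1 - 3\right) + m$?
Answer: $33489$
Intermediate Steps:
$f{\left(m \right)} = -2 + m$
$A{\left(k \right)} = 1$ ($A{\left(k \right)} = \frac{2 k}{2 k} = 2 k \frac{1}{2 k} = 1$)
$H = 182$
$\left(A{\left(f{\left(-2 \right)} \right)} + H\right)^{2} = \left(1 + 182\right)^{2} = 183^{2} = 33489$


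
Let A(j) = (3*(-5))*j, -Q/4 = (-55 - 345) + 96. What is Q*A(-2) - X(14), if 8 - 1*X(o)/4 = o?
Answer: 36504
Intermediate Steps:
X(o) = 32 - 4*o
Q = 1216 (Q = -4*((-55 - 345) + 96) = -4*(-400 + 96) = -4*(-304) = 1216)
A(j) = -15*j
Q*A(-2) - X(14) = 1216*(-15*(-2)) - (32 - 4*14) = 1216*30 - (32 - 56) = 36480 - 1*(-24) = 36480 + 24 = 36504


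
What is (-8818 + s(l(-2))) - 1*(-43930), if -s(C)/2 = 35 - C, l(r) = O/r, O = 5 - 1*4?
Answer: 35041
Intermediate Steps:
O = 1 (O = 5 - 4 = 1)
l(r) = 1/r
s(C) = -70 + 2*C (s(C) = -2*(35 - C) = -70 + 2*C)
(-8818 + s(l(-2))) - 1*(-43930) = (-8818 + (-70 + 2/(-2))) - 1*(-43930) = (-8818 + (-70 + 2*(-½))) + 43930 = (-8818 + (-70 - 1)) + 43930 = (-8818 - 71) + 43930 = -8889 + 43930 = 35041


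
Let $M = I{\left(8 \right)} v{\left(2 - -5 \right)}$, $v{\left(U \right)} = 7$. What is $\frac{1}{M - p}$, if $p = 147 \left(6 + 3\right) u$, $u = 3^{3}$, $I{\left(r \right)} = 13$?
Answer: $- \frac{1}{35630} \approx -2.8066 \cdot 10^{-5}$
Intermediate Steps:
$u = 27$
$p = 35721$ ($p = 147 \left(6 + 3\right) 27 = 147 \cdot 9 \cdot 27 = 147 \cdot 243 = 35721$)
$M = 91$ ($M = 13 \cdot 7 = 91$)
$\frac{1}{M - p} = \frac{1}{91 - 35721} = \frac{1}{-35630} = - \frac{1}{35630}$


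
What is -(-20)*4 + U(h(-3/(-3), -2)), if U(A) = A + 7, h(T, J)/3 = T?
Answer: 90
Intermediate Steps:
h(T, J) = 3*T
U(A) = 7 + A
-(-20)*4 + U(h(-3/(-3), -2)) = -(-20)*4 + (7 + 3*(-3/(-3))) = -20*(-4) + (7 + 3*(-3*(-⅓))) = 80 + (7 + 3*1) = 80 + (7 + 3) = 80 + 10 = 90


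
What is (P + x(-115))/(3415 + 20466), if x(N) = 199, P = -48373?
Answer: -48174/23881 ≈ -2.0173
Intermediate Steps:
(P + x(-115))/(3415 + 20466) = (-48373 + 199)/(3415 + 20466) = -48174/23881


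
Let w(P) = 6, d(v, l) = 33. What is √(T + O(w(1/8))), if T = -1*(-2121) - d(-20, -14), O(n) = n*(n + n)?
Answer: 12*√15 ≈ 46.476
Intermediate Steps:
O(n) = 2*n² (O(n) = n*(2*n) = 2*n²)
T = 2088 (T = -1*(-2121) - 1*33 = 2121 - 33 = 2088)
√(T + O(w(1/8))) = √(2088 + 2*6²) = √(2088 + 2*36) = √(2088 + 72) = √2160 = 12*√15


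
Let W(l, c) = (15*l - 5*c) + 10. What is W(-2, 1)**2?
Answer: 625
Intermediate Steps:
W(l, c) = 10 - 5*c + 15*l (W(l, c) = (-5*c + 15*l) + 10 = 10 - 5*c + 15*l)
W(-2, 1)**2 = (10 - 5*1 + 15*(-2))**2 = (10 - 5 - 30)**2 = (-25)**2 = 625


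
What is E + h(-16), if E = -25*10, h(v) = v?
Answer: -266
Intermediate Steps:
E = -250
E + h(-16) = -250 - 16 = -266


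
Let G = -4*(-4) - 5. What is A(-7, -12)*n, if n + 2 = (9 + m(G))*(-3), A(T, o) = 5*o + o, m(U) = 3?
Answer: 2736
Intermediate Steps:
G = 11 (G = 16 - 5 = 11)
A(T, o) = 6*o
n = -38 (n = -2 + (9 + 3)*(-3) = -2 + 12*(-3) = -2 - 36 = -38)
A(-7, -12)*n = (6*(-12))*(-38) = -72*(-38) = 2736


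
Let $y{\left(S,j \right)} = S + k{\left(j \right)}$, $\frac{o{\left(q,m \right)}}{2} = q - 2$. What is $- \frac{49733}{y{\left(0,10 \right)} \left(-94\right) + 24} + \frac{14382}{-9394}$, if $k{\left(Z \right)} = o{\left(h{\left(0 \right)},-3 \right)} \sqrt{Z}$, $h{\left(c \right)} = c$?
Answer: $- \frac{569488065}{829715656} - \frac{2337451 \sqrt{10}}{176648} \approx -42.53$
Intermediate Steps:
$o{\left(q,m \right)} = -4 + 2 q$ ($o{\left(q,m \right)} = 2 \left(q - 2\right) = 2 \left(-2 + q\right) = -4 + 2 q$)
$k{\left(Z \right)} = - 4 \sqrt{Z}$ ($k{\left(Z \right)} = \left(-4 + 2 \cdot 0\right) \sqrt{Z} = \left(-4 + 0\right) \sqrt{Z} = - 4 \sqrt{Z}$)
$y{\left(S,j \right)} = S - 4 \sqrt{j}$
$- \frac{49733}{y{\left(0,10 \right)} \left(-94\right) + 24} + \frac{14382}{-9394} = - \frac{49733}{\left(0 - 4 \sqrt{10}\right) \left(-94\right) + 24} + \frac{14382}{-9394} = - \frac{49733}{- 4 \sqrt{10} \left(-94\right) + 24} + 14382 \left(- \frac{1}{9394}\right) = - \frac{49733}{376 \sqrt{10} + 24} - \frac{7191}{4697} = - \frac{49733}{24 + 376 \sqrt{10}} - \frac{7191}{4697} = - \frac{7191}{4697} - \frac{49733}{24 + 376 \sqrt{10}}$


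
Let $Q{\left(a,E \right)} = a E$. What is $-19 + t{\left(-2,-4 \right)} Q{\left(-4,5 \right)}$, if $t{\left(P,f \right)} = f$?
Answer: $61$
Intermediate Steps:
$Q{\left(a,E \right)} = E a$
$-19 + t{\left(-2,-4 \right)} Q{\left(-4,5 \right)} = -19 - 4 \cdot 5 \left(-4\right) = -19 - -80 = -19 + 80 = 61$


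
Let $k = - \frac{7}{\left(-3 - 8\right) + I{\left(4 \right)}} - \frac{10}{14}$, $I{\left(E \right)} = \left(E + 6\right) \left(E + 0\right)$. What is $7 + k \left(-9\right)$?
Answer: $\frac{3167}{203} \approx 15.601$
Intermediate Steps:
$I{\left(E \right)} = E \left(6 + E\right)$ ($I{\left(E \right)} = \left(6 + E\right) E = E \left(6 + E\right)$)
$k = - \frac{194}{203}$ ($k = - \frac{7}{\left(-3 - 8\right) + 4 \left(6 + 4\right)} - \frac{10}{14} = - \frac{7}{-11 + 4 \cdot 10} - \frac{5}{7} = - \frac{7}{-11 + 40} - \frac{5}{7} = - \frac{7}{29} - \frac{5}{7} = - \frac{194}{203} \approx -0.95566$)
$7 + k \left(-9\right) = 7 - - \frac{1746}{203} = 7 + \frac{1746}{203} = \frac{3167}{203}$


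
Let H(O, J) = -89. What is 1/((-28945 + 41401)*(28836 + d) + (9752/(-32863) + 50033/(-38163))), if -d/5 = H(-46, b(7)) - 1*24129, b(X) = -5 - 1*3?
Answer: 1254150669/2342099102088953209 ≈ 5.3548e-10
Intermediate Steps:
b(X) = -8 (b(X) = -5 - 3 = -8)
d = 121090 (d = -5*(-89 - 1*24129) = -5*(-89 - 24129) = -5*(-24218) = 121090)
1/((-28945 + 41401)*(28836 + d) + (9752/(-32863) + 50033/(-38163))) = 1/((-28945 + 41401)*(28836 + 121090) + (9752/(-32863) + 50033/(-38163))) = 1/(12456*149926 + (9752*(-1/32863) + 50033*(-1/38163))) = 1/(1867478256 + (-9752/32863 - 50033/38163)) = 1/(1867478256 - 2016400055/1254150669) = 1/(2342099102088953209/1254150669) = 1254150669/2342099102088953209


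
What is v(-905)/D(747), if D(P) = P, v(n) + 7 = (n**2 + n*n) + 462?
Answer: 1638505/747 ≈ 2193.4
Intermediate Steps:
v(n) = 455 + 2*n**2 (v(n) = -7 + ((n**2 + n*n) + 462) = -7 + ((n**2 + n**2) + 462) = -7 + (2*n**2 + 462) = -7 + (462 + 2*n**2) = 455 + 2*n**2)
v(-905)/D(747) = (455 + 2*(-905)**2)/747 = (455 + 2*819025)*(1/747) = (455 + 1638050)*(1/747) = 1638505*(1/747) = 1638505/747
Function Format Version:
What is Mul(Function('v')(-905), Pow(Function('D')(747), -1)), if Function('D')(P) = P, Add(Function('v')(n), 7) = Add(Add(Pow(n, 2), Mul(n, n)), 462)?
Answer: Rational(1638505, 747) ≈ 2193.4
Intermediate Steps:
Function('v')(n) = Add(455, Mul(2, Pow(n, 2))) (Function('v')(n) = Add(-7, Add(Add(Pow(n, 2), Mul(n, n)), 462)) = Add(-7, Add(Add(Pow(n, 2), Pow(n, 2)), 462)) = Add(-7, Add(Mul(2, Pow(n, 2)), 462)) = Add(-7, Add(462, Mul(2, Pow(n, 2)))) = Add(455, Mul(2, Pow(n, 2))))
Mul(Function('v')(-905), Pow(Function('D')(747), -1)) = Mul(Add(455, Mul(2, Pow(-905, 2))), Pow(747, -1)) = Mul(Add(455, Mul(2, 819025)), Rational(1, 747)) = Mul(Add(455, 1638050), Rational(1, 747)) = Mul(1638505, Rational(1, 747)) = Rational(1638505, 747)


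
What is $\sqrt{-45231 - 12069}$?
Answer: $10 i \sqrt{573} \approx 239.37 i$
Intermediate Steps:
$\sqrt{-45231 - 12069} = \sqrt{-57300} = 10 i \sqrt{573}$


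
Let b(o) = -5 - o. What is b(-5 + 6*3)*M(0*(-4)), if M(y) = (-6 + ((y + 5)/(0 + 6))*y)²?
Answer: -648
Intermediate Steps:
M(y) = (-6 + y*(⅚ + y/6))² (M(y) = (-6 + ((5 + y)/6)*y)² = (-6 + ((5 + y)*(⅙))*y)² = (-6 + (⅚ + y/6)*y)² = (-6 + y*(⅚ + y/6))²)
b(-5 + 6*3)*M(0*(-4)) = (-5 - (-5 + 6*3))*((-36 + (0*(-4))² + 5*(0*(-4)))²/36) = (-5 - (-5 + 18))*((-36 + 0² + 5*0)²/36) = (-5 - 1*13)*((-36 + 0 + 0)²/36) = (-5 - 13)*((1/36)*(-36)²) = -1296/2 = -18*36 = -648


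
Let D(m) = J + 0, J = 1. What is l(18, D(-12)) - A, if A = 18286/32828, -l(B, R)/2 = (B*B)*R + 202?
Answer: -17276671/16414 ≈ -1052.6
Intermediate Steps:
D(m) = 1 (D(m) = 1 + 0 = 1)
l(B, R) = -404 - 2*R*B² (l(B, R) = -2*((B*B)*R + 202) = -2*(B²*R + 202) = -2*(R*B² + 202) = -2*(202 + R*B²) = -404 - 2*R*B²)
A = 9143/16414 (A = 18286*(1/32828) = 9143/16414 ≈ 0.55702)
l(18, D(-12)) - A = (-404 - 2*1*18²) - 1*9143/16414 = (-404 - 2*1*324) - 9143/16414 = (-404 - 648) - 9143/16414 = -1052 - 9143/16414 = -17276671/16414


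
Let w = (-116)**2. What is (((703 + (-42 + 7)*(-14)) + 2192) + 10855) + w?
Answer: 27696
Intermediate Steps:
w = 13456
(((703 + (-42 + 7)*(-14)) + 2192) + 10855) + w = (((703 + (-42 + 7)*(-14)) + 2192) + 10855) + 13456 = (((703 - 35*(-14)) + 2192) + 10855) + 13456 = (((703 + 490) + 2192) + 10855) + 13456 = ((1193 + 2192) + 10855) + 13456 = (3385 + 10855) + 13456 = 14240 + 13456 = 27696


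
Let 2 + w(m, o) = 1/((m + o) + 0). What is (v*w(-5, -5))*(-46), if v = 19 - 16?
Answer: 1449/5 ≈ 289.80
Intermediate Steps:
v = 3
w(m, o) = -2 + 1/(m + o) (w(m, o) = -2 + 1/((m + o) + 0) = -2 + 1/(m + o))
(v*w(-5, -5))*(-46) = (3*((1 - 2*(-5) - 2*(-5))/(-5 - 5)))*(-46) = (3*((1 + 10 + 10)/(-10)))*(-46) = (3*(-⅒*21))*(-46) = (3*(-21/10))*(-46) = -63/10*(-46) = 1449/5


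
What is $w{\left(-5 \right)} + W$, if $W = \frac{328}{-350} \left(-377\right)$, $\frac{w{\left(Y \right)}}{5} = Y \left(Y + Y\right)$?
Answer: $\frac{105578}{175} \approx 603.3$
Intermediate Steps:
$w{\left(Y \right)} = 10 Y^{2}$ ($w{\left(Y \right)} = 5 Y \left(Y + Y\right) = 5 Y 2 Y = 5 \cdot 2 Y^{2} = 10 Y^{2}$)
$W = \frac{61828}{175}$ ($W = 328 \left(- \frac{1}{350}\right) \left(-377\right) = \left(- \frac{164}{175}\right) \left(-377\right) = \frac{61828}{175} \approx 353.3$)
$w{\left(-5 \right)} + W = 10 \left(-5\right)^{2} + \frac{61828}{175} = 10 \cdot 25 + \frac{61828}{175} = 250 + \frac{61828}{175} = \frac{105578}{175}$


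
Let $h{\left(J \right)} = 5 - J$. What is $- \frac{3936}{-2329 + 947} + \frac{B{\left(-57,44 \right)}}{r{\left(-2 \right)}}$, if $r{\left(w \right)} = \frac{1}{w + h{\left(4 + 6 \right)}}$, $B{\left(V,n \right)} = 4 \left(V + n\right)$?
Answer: $\frac{253492}{691} \approx 366.85$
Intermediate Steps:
$B{\left(V,n \right)} = 4 V + 4 n$
$r{\left(w \right)} = \frac{1}{-5 + w}$ ($r{\left(w \right)} = \frac{1}{w + \left(5 - \left(4 + 6\right)\right)} = \frac{1}{w + \left(5 - 10\right)} = \frac{1}{w - 5} = \frac{1}{-5 + w}$)
$- \frac{3936}{-2329 + 947} + \frac{B{\left(-57,44 \right)}}{r{\left(-2 \right)}} = - \frac{3936}{-2329 + 947} + \frac{4 \left(-57\right) + 4 \cdot 44}{\frac{1}{-5 - 2}} = - \frac{3936}{-1382} + \frac{-228 + 176}{\frac{1}{-7}} = \left(-3936\right) \left(- \frac{1}{1382}\right) - \frac{52}{- \frac{1}{7}} = \frac{1968}{691} - -364 = \frac{1968}{691} + 364 = \frac{253492}{691}$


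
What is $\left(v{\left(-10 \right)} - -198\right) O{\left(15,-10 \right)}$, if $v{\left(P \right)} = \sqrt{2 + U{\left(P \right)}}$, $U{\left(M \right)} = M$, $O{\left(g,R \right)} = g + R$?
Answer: $990 + 10 i \sqrt{2} \approx 990.0 + 14.142 i$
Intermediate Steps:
$O{\left(g,R \right)} = R + g$
$v{\left(P \right)} = \sqrt{2 + P}$
$\left(v{\left(-10 \right)} - -198\right) O{\left(15,-10 \right)} = \left(\sqrt{2 - 10} - -198\right) \left(-10 + 15\right) = \left(\sqrt{-8} + 198\right) 5 = \left(2 i \sqrt{2} + 198\right) 5 = \left(198 + 2 i \sqrt{2}\right) 5 = 990 + 10 i \sqrt{2}$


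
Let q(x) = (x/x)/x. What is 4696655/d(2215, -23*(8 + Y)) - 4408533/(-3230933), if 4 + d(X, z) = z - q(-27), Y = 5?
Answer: -81935506837233/5285806388 ≈ -15501.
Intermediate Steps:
q(x) = 1/x
d(X, z) = -107/27 + z (d(X, z) = -4 + (z - 1/(-27)) = -4 + (z - 1*(-1/27)) = -4 + (z + 1/27) = -4 + (1/27 + z) = -107/27 + z)
4696655/d(2215, -23*(8 + Y)) - 4408533/(-3230933) = 4696655/(-107/27 - 23*(8 + 5)) - 4408533/(-3230933) = 4696655/(-107/27 - 23*13) - 4408533*(-1/3230933) = 4696655/(-107/27 - 299) + 4408533/3230933 = 4696655/(-8180/27) + 4408533/3230933 = 4696655*(-27/8180) + 4408533/3230933 = -25361937/1636 + 4408533/3230933 = -81935506837233/5285806388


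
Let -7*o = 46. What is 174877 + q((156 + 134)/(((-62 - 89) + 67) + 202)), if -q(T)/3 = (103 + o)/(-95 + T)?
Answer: 445594561/2548 ≈ 1.7488e+5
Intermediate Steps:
o = -46/7 (o = -1/7*46 = -46/7 ≈ -6.5714)
q(T) = -2025/(7*(-95 + T)) (q(T) = -3*(103 - 46/7)/(-95 + T) = -2025/(7*(-95 + T)))
174877 + q((156 + 134)/(((-62 - 89) + 67) + 202)) = 174877 - 2025/(-665 + 7*((156 + 134)/(((-62 - 89) + 67) + 202))) = 174877 - 2025/(-665 + 7*(290/((-151 + 67) + 202))) = 174877 - 2025/(-665 + 7*(290/(-84 + 202))) = 174877 - 2025/(-665 + 7*(290/118)) = 174877 - 2025/(-665 + 7*(290*(1/118))) = 174877 - 2025/(-665 + 7*(145/59)) = 174877 - 2025/(-665 + 1015/59) = 174877 - 2025/(-38220/59) = 174877 - 2025*(-59/38220) = 174877 + 7965/2548 = 445594561/2548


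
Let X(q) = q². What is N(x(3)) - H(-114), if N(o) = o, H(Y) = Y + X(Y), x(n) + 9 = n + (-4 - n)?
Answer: -12895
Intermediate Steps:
x(n) = -13 (x(n) = -9 + (n + (-4 - n)) = -9 - 4 = -13)
H(Y) = Y + Y²
N(x(3)) - H(-114) = -13 - (-114)*(1 - 114) = -13 - (-114)*(-113) = -13 - 1*12882 = -13 - 12882 = -12895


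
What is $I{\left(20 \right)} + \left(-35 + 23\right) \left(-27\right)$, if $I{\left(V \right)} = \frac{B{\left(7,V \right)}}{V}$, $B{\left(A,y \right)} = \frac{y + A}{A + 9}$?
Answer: $\frac{103707}{320} \approx 324.08$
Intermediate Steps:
$B{\left(A,y \right)} = \frac{A + y}{9 + A}$
$I{\left(V \right)} = \frac{\frac{7}{16} + \frac{V}{16}}{V}$ ($I{\left(V \right)} = \frac{\frac{1}{9 + 7} \left(7 + V\right)}{V} = \frac{\frac{1}{16} \left(7 + V\right)}{V} = \frac{\frac{7}{16} + \frac{V}{16}}{V}$)
$I{\left(20 \right)} + \left(-35 + 23\right) \left(-27\right) = \frac{7 + 20}{16 \cdot 20} + \left(-35 + 23\right) \left(-27\right) = \frac{1}{16} \cdot \frac{1}{20} \cdot 27 - -324 = \frac{27}{320} + 324 = \frac{103707}{320}$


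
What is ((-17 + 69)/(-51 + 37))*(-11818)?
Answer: 307268/7 ≈ 43895.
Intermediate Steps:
((-17 + 69)/(-51 + 37))*(-11818) = (52/(-14))*(-11818) = (52*(-1/14))*(-11818) = -26/7*(-11818) = 307268/7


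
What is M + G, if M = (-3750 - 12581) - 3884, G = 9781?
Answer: -10434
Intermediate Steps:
M = -20215 (M = -16331 - 3884 = -20215)
M + G = -20215 + 9781 = -10434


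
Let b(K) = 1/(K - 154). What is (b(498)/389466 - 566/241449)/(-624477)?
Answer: 25276782205/6733619884590462864 ≈ 3.7538e-9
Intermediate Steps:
b(K) = 1/(-154 + K)
(b(498)/389466 - 566/241449)/(-624477) = (1/((-154 + 498)*389466) - 566/241449)/(-624477) = ((1/389466)/344 - 566*1/241449)*(-1/624477) = ((1/344)*(1/389466) - 566/241449)*(-1/624477) = (1/133976304 - 566/241449)*(-1/624477) = -25276782205/10782814874832*(-1/624477) = 25276782205/6733619884590462864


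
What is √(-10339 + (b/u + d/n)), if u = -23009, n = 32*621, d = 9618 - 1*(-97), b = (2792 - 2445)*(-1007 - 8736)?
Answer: 5*I*√591857981794692690/38102904 ≈ 100.95*I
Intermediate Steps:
b = -3380821 (b = 347*(-9743) = -3380821)
d = 9715 (d = 9618 + 97 = 9715)
n = 19872
√(-10339 + (b/u + d/n)) = √(-10339 + (-3380821/(-23009) + 9715/19872)) = √(-10339 + (-3380821*(-1/23009) + 9715*(1/19872))) = √(-10339 + (3380821/23009 + 9715/19872)) = √(-10339 + 67407207347/457234848) = √(-4659943886125/457234848) = 5*I*√591857981794692690/38102904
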